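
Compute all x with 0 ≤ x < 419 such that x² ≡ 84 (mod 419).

Since 419 ≡ 3 (mod 4), a square root of 84 is 84^((419+1)/4) = 84^105 mod 419.
Repeated squaring: 84^2≡352, 84^4≡299, 84^8≡154, 84^16≡252, 84^32≡235, 84^64≡336 (mod 419).
84^105 = 84^(64+32+8+1) ≡ 92 (mod 419).
Check: 92² = 8464 ≡ 84 (mod 419). The two roots are 92 and 327.

92, 327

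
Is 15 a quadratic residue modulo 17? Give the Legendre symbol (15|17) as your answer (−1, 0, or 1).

1

Euler's criterion: (15/17) ≡ 15^8 (mod 17).
15^2 ≡ 4 (mod 17)
15^4 ≡ 16 (mod 17)
15^8 ≡ 1 (mod 17)
15^8 = 15^(8) ≡ 1 (mod 17).
Result is 1, so (15/17) = 1.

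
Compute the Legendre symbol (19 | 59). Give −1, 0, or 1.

Reciprocity: 19 ≡ 3 and 59 ≡ 3 (mod 4), so (19/59) = −(59/19).
Reduce top mod 19: now compute (2/19).
Pull out 2: since 19 ≡ 3 (mod 8), (2/19) = -1.
Reached (1/19) = 1. Collecting the sign flips along the way, the symbol is +1.

1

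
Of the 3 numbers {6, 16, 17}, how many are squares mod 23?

(6/23) = +1 → QR.
(16/23) = +1 → QR.
(17/23) = -1 → non-residue.
Total quadratic residues among the 3: 2.

2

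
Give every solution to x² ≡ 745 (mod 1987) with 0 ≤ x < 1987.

Since 1987 ≡ 3 (mod 4), a square root of 745 is 745^((1987+1)/4) = 745^497 mod 1987.
Repeated squaring: 745^2≡652, 745^4≡1873, 745^8≡1074, 745^16≡1016, 745^32≡1003, 745^64≡587, 745^128≡818, 745^256≡1492 (mod 1987).
745^497 = 745^(256+128+64+32+16+1) ≡ 129 (mod 1987).
Check: 129² = 16641 ≡ 745 (mod 1987). The two roots are 129 and 1858.

129, 1858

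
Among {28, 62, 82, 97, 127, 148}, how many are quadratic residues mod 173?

(28/173) = -1 → non-residue.
(62/173) = -1 → non-residue.
(82/173) = -1 → non-residue.
(97/173) = -1 → non-residue.
(127/173) = -1 → non-residue.
(148/173) = +1 → QR.
Total quadratic residues among the 6: 1.

1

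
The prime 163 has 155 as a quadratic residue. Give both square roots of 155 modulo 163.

Since 163 ≡ 3 (mod 4), a square root of 155 is 155^((163+1)/4) = 155^41 mod 163.
Repeated squaring: 155^2≡64, 155^4≡21, 155^8≡115, 155^16≡22, 155^32≡158 (mod 163).
155^41 = 155^(32+8+1) ≡ 36 (mod 163).
Check: 36² = 1296 ≡ 155 (mod 163). The two roots are 36 and 127.

36, 127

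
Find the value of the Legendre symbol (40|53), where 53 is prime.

1

Euler's criterion: (40/53) ≡ 40^26 (mod 53).
40^2 ≡ 10 (mod 53)
40^4 ≡ 47 (mod 53)
40^8 ≡ 36 (mod 53)
40^16 ≡ 24 (mod 53)
40^26 = 40^(16+8+2) ≡ 1 (mod 53).
Result is 1, so (40/53) = 1.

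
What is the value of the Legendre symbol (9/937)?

Reciprocity: 9 ≡ 1 and 937 ≡ 1 (mod 4), so (9/937) = +(937/9).
Reduce top mod 9: now compute (1/9).
Reached (1/9) = 1. Collecting the sign flips along the way, the symbol is +1.

1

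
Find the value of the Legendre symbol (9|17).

Reciprocity: 9 ≡ 1 and 17 ≡ 1 (mod 4), so (9/17) = +(17/9).
Reduce top mod 9: now compute (8/9).
Pull out 2^3: since 9 ≡ 1 (mod 8), (2/9) = +1, so (2/9)^3 = +1.
Reached (1/9) = 1. Collecting the sign flips along the way, the symbol is +1.

1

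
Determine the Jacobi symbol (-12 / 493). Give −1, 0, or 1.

1

First reduce: -12 ≡ 481 (mod 493).
Reciprocity: 481 ≡ 1 and 493 ≡ 1 (mod 4), so (481/493) = +(493/481).
Reduce top mod 481: now compute (12/481).
Pull out 2^2: since 481 ≡ 1 (mod 8), (2/481) = +1, so (2/481)^2 = +1.
Reciprocity: 3 ≡ 3 and 481 ≡ 1 (mod 4), so (3/481) = +(481/3).
Reduce top mod 3: now compute (1/3).
Reached (1/3) = 1. Collecting the sign flips along the way, the symbol is +1.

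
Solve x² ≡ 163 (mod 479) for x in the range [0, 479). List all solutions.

40, 439

Since 479 ≡ 3 (mod 4), a square root of 163 is 163^((479+1)/4) = 163^120 mod 479.
Repeated squaring: 163^2≡224, 163^4≡360, 163^8≡270, 163^16≡92, 163^32≡321, 163^64≡56 (mod 479).
163^120 = 163^(64+32+16+8) ≡ 40 (mod 479).
Check: 40² = 1600 ≡ 163 (mod 479). The two roots are 40 and 439.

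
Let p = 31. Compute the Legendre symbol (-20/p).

First reduce: -20 ≡ 11 (mod 31).
Reciprocity: 11 ≡ 3 and 31 ≡ 3 (mod 4), so (11/31) = −(31/11).
Reduce top mod 11: now compute (9/11).
Reciprocity: 9 ≡ 1 and 11 ≡ 3 (mod 4), so (9/11) = +(11/9).
Reduce top mod 9: now compute (2/9).
Pull out 2: since 9 ≡ 1 (mod 8), (2/9) = +1.
Reached (1/9) = 1. Collecting the sign flips along the way, the symbol is -1.

-1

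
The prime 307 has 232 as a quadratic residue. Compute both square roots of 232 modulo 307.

132, 175

Since 307 ≡ 3 (mod 4), a square root of 232 is 232^((307+1)/4) = 232^77 mod 307.
Repeated squaring: 232^2≡99, 232^4≡284, 232^8≡222, 232^16≡164, 232^32≡187, 232^64≡278 (mod 307).
232^77 = 232^(64+8+4+1) ≡ 175 (mod 307).
Check: 175² = 30625 ≡ 232 (mod 307). The two roots are 132 and 175.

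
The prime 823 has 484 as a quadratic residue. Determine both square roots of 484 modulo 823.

Since 823 ≡ 3 (mod 4), a square root of 484 is 484^((823+1)/4) = 484^206 mod 823.
Repeated squaring: 484^2≡524, 484^4≡517, 484^8≡637, 484^16≡30, 484^32≡77, 484^64≡168, 484^128≡242 (mod 823).
484^206 = 484^(128+64+8+4+2) ≡ 801 (mod 823).
Check: 801² = 641601 ≡ 484 (mod 823). The two roots are 22 and 801.

22, 801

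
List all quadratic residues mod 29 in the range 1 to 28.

1 4 5 6 7 9 13 16 20 22 23 24 25 28

Square k = 1,…,14 (k and 29−k give the same square):
1²=1, 2²=4, 3²=9, 4²=16, 5²=25, 6²≡7, 7²≡20, 8²≡6, 9²≡23, 10²≡13, 11²≡5, 12²≡28, 13²≡24, 14²≡22 (mod 29).
So the quadratic residues mod 29 are {1, 4, 5, 6, 7, 9, 13, 16, 20, 22, 23, 24, 25, 28}.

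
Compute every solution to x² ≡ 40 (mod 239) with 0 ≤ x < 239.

Since 239 ≡ 3 (mod 4), a square root of 40 is 40^((239+1)/4) = 40^60 mod 239.
Repeated squaring: 40^2≡166, 40^4≡71, 40^8≡22, 40^16≡6, 40^32≡36 (mod 239).
40^60 = 40^(32+16+8+4) ≡ 163 (mod 239).
Check: 163² = 26569 ≡ 40 (mod 239). The two roots are 76 and 163.

76, 163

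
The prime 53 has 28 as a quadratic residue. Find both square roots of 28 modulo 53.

9, 44

53 ≡ 1 (mod 4), so we find a root by search.
Trying successive values, 9² = 81 ≡ 28 (mod 53). The other root is 53 − 9 = 44.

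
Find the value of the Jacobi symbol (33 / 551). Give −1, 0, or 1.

Reciprocity: 33 ≡ 1 and 551 ≡ 3 (mod 4), so (33/551) = +(551/33).
Reduce top mod 33: now compute (23/33).
Reciprocity: 23 ≡ 3 and 33 ≡ 1 (mod 4), so (23/33) = +(33/23).
Reduce top mod 23: now compute (10/23).
Pull out 2: since 23 ≡ 7 (mod 8), (2/23) = +1.
Reciprocity: 5 ≡ 1 and 23 ≡ 3 (mod 4), so (5/23) = +(23/5).
Reduce top mod 5: now compute (3/5).
Reciprocity: 3 ≡ 3 and 5 ≡ 1 (mod 4), so (3/5) = +(5/3).
Reduce top mod 3: now compute (2/3).
Pull out 2: since 3 ≡ 3 (mod 8), (2/3) = -1.
Reached (1/3) = 1. Collecting the sign flips along the way, the symbol is -1.

-1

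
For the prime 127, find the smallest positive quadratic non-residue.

3

(2/127) = +1, so 2 is a residue.
(3/127) = −1, so 3 is the smallest positive non-residue mod 127.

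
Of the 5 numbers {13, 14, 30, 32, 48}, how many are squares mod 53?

1

(13/53) = +1 → QR.
(14/53) = -1 → non-residue.
(30/53) = -1 → non-residue.
(32/53) = -1 → non-residue.
(48/53) = -1 → non-residue.
Total quadratic residues among the 5: 1.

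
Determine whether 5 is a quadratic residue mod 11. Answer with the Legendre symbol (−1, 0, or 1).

Euler's criterion: (5/11) ≡ 5^5 (mod 11).
5^2 ≡ 3 (mod 11)
5^4 ≡ 9 (mod 11)
5^5 = 5^(4+1) ≡ 1 (mod 11).
Result is 1, so (5/11) = 1.

1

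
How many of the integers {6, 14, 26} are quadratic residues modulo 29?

1

(6/29) = +1 → QR.
(14/29) = -1 → non-residue.
(26/29) = -1 → non-residue.
Total quadratic residues among the 3: 1.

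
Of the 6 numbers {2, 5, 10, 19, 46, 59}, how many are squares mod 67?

(2/67) = -1 → non-residue.
(5/67) = -1 → non-residue.
(10/67) = +1 → QR.
(19/67) = +1 → QR.
(46/67) = -1 → non-residue.
(59/67) = +1 → QR.
Total quadratic residues among the 6: 3.

3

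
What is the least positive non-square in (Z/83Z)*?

2

(2/83) = −1, so 2 is the smallest positive non-residue mod 83.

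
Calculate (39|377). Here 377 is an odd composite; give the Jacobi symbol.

0

Reciprocity: 39 ≡ 3 and 377 ≡ 1 (mod 4), so (39/377) = +(377/39).
Reduce top mod 39: now compute (26/39).
Pull out 2: since 39 ≡ 7 (mod 8), (2/39) = +1.
Reciprocity: 13 ≡ 1 and 39 ≡ 3 (mod 4), so (13/39) = +(39/13).
Reduce top mod 13: now compute (0/13).
Top reduces to 0: gcd > 1, so the symbol is 0.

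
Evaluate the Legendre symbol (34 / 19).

Euler's criterion: (34/19) ≡ 15^9 (mod 19).
15^2 ≡ 16 (mod 19)
15^4 ≡ 9 (mod 19)
15^8 ≡ 5 (mod 19)
15^9 = 15^(8+1) ≡ 18 (mod 19).
Result is 18 ≡ −1, so (34/19) = −1.

-1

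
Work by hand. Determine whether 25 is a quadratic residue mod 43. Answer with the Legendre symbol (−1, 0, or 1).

1

Euler's criterion: (25/43) ≡ 25^21 (mod 43).
25^2 ≡ 23 (mod 43)
25^4 ≡ 13 (mod 43)
25^8 ≡ 40 (mod 43)
25^16 ≡ 9 (mod 43)
25^21 = 25^(16+4+1) ≡ 1 (mod 43).
Result is 1, so (25/43) = 1.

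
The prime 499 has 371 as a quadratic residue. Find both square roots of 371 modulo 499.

37, 462

Since 499 ≡ 3 (mod 4), a square root of 371 is 371^((499+1)/4) = 371^125 mod 499.
Repeated squaring: 371^2≡416, 371^4≡402, 371^8≡427, 371^16≡194, 371^32≡211, 371^64≡110 (mod 499).
371^125 = 371^(64+32+16+8+4+1) ≡ 462 (mod 499).
Check: 462² = 213444 ≡ 371 (mod 499). The two roots are 37 and 462.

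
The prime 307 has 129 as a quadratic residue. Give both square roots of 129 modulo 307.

Since 307 ≡ 3 (mod 4), a square root of 129 is 129^((307+1)/4) = 129^77 mod 307.
Repeated squaring: 129^2≡63, 129^4≡285, 129^8≡177, 129^16≡15, 129^32≡225, 129^64≡277 (mod 307).
129^77 = 129^(64+8+4+1) ≡ 71 (mod 307).
Check: 71² = 5041 ≡ 129 (mod 307). The two roots are 71 and 236.

71, 236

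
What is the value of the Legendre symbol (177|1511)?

Reciprocity: 177 ≡ 1 and 1511 ≡ 3 (mod 4), so (177/1511) = +(1511/177).
Reduce top mod 177: now compute (95/177).
Reciprocity: 95 ≡ 3 and 177 ≡ 1 (mod 4), so (95/177) = +(177/95).
Reduce top mod 95: now compute (82/95).
Pull out 2: since 95 ≡ 7 (mod 8), (2/95) = +1.
Reciprocity: 41 ≡ 1 and 95 ≡ 3 (mod 4), so (41/95) = +(95/41).
Reduce top mod 41: now compute (13/41).
Reciprocity: 13 ≡ 1 and 41 ≡ 1 (mod 4), so (13/41) = +(41/13).
Reduce top mod 13: now compute (2/13).
Pull out 2: since 13 ≡ 5 (mod 8), (2/13) = -1.
Reached (1/13) = 1. Collecting the sign flips along the way, the symbol is -1.

-1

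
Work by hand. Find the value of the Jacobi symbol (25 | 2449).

Reciprocity: 25 ≡ 1 and 2449 ≡ 1 (mod 4), so (25/2449) = +(2449/25).
Reduce top mod 25: now compute (24/25).
Pull out 2^3: since 25 ≡ 1 (mod 8), (2/25) = +1, so (2/25)^3 = +1.
Reciprocity: 3 ≡ 3 and 25 ≡ 1 (mod 4), so (3/25) = +(25/3).
Reduce top mod 3: now compute (1/3).
Reached (1/3) = 1. Collecting the sign flips along the way, the symbol is +1.

1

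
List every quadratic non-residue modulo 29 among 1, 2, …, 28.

2 3 8 10 11 12 14 15 17 18 19 21 26 27

Square k = 1,…,14 (k and 29−k give the same square):
1²=1, 2²=4, 3²=9, 4²=16, 5²=25, 6²≡7, 7²≡20, 8²≡6, 9²≡23, 10²≡13, 11²≡5, 12²≡28, 13²≡24, 14²≡22 (mod 29).
The residues are {1, 4, 5, 6, 7, 9, 13, 16, 20, 22, 23, 24, 25, 28}; the non-residues are the remaining 14 nonzero classes.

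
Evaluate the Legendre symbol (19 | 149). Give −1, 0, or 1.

1

Reciprocity: 19 ≡ 3 and 149 ≡ 1 (mod 4), so (19/149) = +(149/19).
Reduce top mod 19: now compute (16/19).
Pull out 2^4: since 19 ≡ 3 (mod 8), (2/19) = -1, so (2/19)^4 = +1.
Reached (1/19) = 1. Collecting the sign flips along the way, the symbol is +1.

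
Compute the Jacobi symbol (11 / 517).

Reciprocity: 11 ≡ 3 and 517 ≡ 1 (mod 4), so (11/517) = +(517/11).
Reduce top mod 11: now compute (0/11).
Top reduces to 0: gcd > 1, so the symbol is 0.

0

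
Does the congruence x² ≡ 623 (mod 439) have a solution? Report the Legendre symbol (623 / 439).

-1

Euler's criterion: (623/439) ≡ 184^219 (mod 439).
184^2 ≡ 53 (mod 439)
184^4 ≡ 175 (mod 439)
184^8 ≡ 334 (mod 439)
184^16 ≡ 50 (mod 439)
184^32 ≡ 305 (mod 439)
184^64 ≡ 396 (mod 439)
184^128 ≡ 93 (mod 439)
184^219 = 184^(128+64+16+8+2+1) ≡ 438 (mod 439).
Result is 438 ≡ −1, so (623/439) = −1.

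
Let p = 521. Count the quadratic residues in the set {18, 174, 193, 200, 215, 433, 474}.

4

(18/521) = +1 → QR.
(174/521) = -1 → non-residue.
(193/521) = -1 → non-residue.
(200/521) = +1 → QR.
(215/521) = -1 → non-residue.
(433/521) = +1 → QR.
(474/521) = +1 → QR.
Total quadratic residues among the 7: 4.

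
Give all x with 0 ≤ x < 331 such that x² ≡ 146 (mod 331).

Since 331 ≡ 3 (mod 4), a square root of 146 is 146^((331+1)/4) = 146^83 mod 331.
Repeated squaring: 146^2≡132, 146^4≡212, 146^8≡259, 146^16≡219, 146^32≡297, 146^64≡163 (mod 331).
146^83 = 146^(64+16+2+1) ≡ 198 (mod 331).
Check: 198² = 39204 ≡ 146 (mod 331). The two roots are 133 and 198.

133, 198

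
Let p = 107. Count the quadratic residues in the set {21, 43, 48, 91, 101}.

(21/107) = -1 → non-residue.
(43/107) = -1 → non-residue.
(48/107) = +1 → QR.
(91/107) = -1 → non-residue.
(101/107) = +1 → QR.
Total quadratic residues among the 5: 2.

2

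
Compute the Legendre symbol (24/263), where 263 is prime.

Pull out 2^3: since 263 ≡ 7 (mod 8), (2/263) = +1, so (2/263)^3 = +1.
Reciprocity: 3 ≡ 3 and 263 ≡ 3 (mod 4), so (3/263) = −(263/3).
Reduce top mod 3: now compute (2/3).
Pull out 2: since 3 ≡ 3 (mod 8), (2/3) = -1.
Reached (1/3) = 1. Collecting the sign flips along the way, the symbol is +1.

1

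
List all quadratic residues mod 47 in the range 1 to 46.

1, 2, 3, 4, 6, 7, 8, 9, 12, 14, 16, 17, 18, 21, 24, 25, 27, 28, 32, 34, 36, 37, 42

Square k = 1,…,23 (k and 47−k give the same square):
1²=1, 2²=4, 3²=9, 4²=16, 5²=25, 6²=36, 7²≡2, 8²≡17, 9²≡34, 10²≡6, 11²≡27, 12²≡3, 13²≡28, 14²≡8, 15²≡37, 16²≡21, 17²≡7, 18²≡42, 19²≡32, 20²≡24, 21²≡18, 22²≡14, 23²≡12 (mod 47).
So the quadratic residues mod 47 are {1, 2, 3, 4, 6, 7, 8, 9, 12, 14, 16, 17, 18, 21, 24, 25, 27, 28, 32, 34, 36, 37, 42}.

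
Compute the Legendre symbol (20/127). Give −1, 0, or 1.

Pull out 2^2: since 127 ≡ 7 (mod 8), (2/127) = +1, so (2/127)^2 = +1.
Reciprocity: 5 ≡ 1 and 127 ≡ 3 (mod 4), so (5/127) = +(127/5).
Reduce top mod 5: now compute (2/5).
Pull out 2: since 5 ≡ 5 (mod 8), (2/5) = -1.
Reached (1/5) = 1. Collecting the sign flips along the way, the symbol is -1.

-1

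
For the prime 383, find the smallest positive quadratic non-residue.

5

(2/383) = +1, so 2 is a residue.
(3/383) = +1, so 3 is a residue.
(4/383) = +1, so 4 is a residue.
(5/383) = −1, so 5 is the smallest positive non-residue mod 383.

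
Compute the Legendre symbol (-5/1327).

1

First reduce: -5 ≡ 1322 (mod 1327).
Pull out 2: since 1327 ≡ 7 (mod 8), (2/1327) = +1.
Reciprocity: 661 ≡ 1 and 1327 ≡ 3 (mod 4), so (661/1327) = +(1327/661).
Reduce top mod 661: now compute (5/661).
Reciprocity: 5 ≡ 1 and 661 ≡ 1 (mod 4), so (5/661) = +(661/5).
Reduce top mod 5: now compute (1/5).
Reached (1/5) = 1. Collecting the sign flips along the way, the symbol is +1.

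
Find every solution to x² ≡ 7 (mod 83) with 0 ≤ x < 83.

16, 67

Since 83 ≡ 3 (mod 4), a square root of 7 is 7^((83+1)/4) = 7^21 mod 83.
Repeated squaring: 7^2≡49, 7^4≡77, 7^8≡36, 7^16≡51 (mod 83).
7^21 = 7^(16+4+1) ≡ 16 (mod 83).
Check: 16² = 256 ≡ 7 (mod 83). The two roots are 16 and 67.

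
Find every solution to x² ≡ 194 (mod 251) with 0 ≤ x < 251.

Since 251 ≡ 3 (mod 4), a square root of 194 is 194^((251+1)/4) = 194^63 mod 251.
Repeated squaring: 194^2≡237, 194^4≡196, 194^8≡13, 194^16≡169, 194^32≡198 (mod 251).
194^63 = 194^(32+16+8+4+2+1) ≡ 52 (mod 251).
Check: 52² = 2704 ≡ 194 (mod 251). The two roots are 52 and 199.

52, 199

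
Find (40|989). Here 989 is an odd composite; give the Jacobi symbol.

Pull out 2^3: since 989 ≡ 5 (mod 8), (2/989) = -1, so (2/989)^3 = -1.
Reciprocity: 5 ≡ 1 and 989 ≡ 1 (mod 4), so (5/989) = +(989/5).
Reduce top mod 5: now compute (4/5).
Pull out 2^2: since 5 ≡ 5 (mod 8), (2/5) = -1, so (2/5)^2 = +1.
Reached (1/5) = 1. Collecting the sign flips along the way, the symbol is -1.

-1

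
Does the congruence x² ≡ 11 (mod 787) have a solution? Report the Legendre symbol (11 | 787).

Euler's criterion: (11/787) ≡ 11^393 (mod 787).
11^2 ≡ 121 (mod 787)
11^4 ≡ 475 (mod 787)
11^8 ≡ 543 (mod 787)
11^16 ≡ 511 (mod 787)
11^32 ≡ 624 (mod 787)
11^64 ≡ 598 (mod 787)
11^128 ≡ 306 (mod 787)
11^256 ≡ 770 (mod 787)
11^393 = 11^(256+128+8+1) ≡ 1 (mod 787).
Result is 1, so (11/787) = 1.

1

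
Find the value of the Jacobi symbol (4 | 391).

Pull out 2^2: since 391 ≡ 7 (mod 8), (2/391) = +1, so (2/391)^2 = +1.
Reached (1/391) = 1. Collecting the sign flips along the way, the symbol is +1.

1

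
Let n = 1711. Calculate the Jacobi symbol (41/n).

-1

Reciprocity: 41 ≡ 1 and 1711 ≡ 3 (mod 4), so (41/1711) = +(1711/41).
Reduce top mod 41: now compute (30/41).
Pull out 2: since 41 ≡ 1 (mod 8), (2/41) = +1.
Reciprocity: 15 ≡ 3 and 41 ≡ 1 (mod 4), so (15/41) = +(41/15).
Reduce top mod 15: now compute (11/15).
Reciprocity: 11 ≡ 3 and 15 ≡ 3 (mod 4), so (11/15) = −(15/11).
Reduce top mod 11: now compute (4/11).
Pull out 2^2: since 11 ≡ 3 (mod 8), (2/11) = -1, so (2/11)^2 = +1.
Reached (1/11) = 1. Collecting the sign flips along the way, the symbol is -1.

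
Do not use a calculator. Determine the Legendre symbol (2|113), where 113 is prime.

1

Pull out 2: since 113 ≡ 1 (mod 8), (2/113) = +1.
Reached (1/113) = 1. Collecting the sign flips along the way, the symbol is +1.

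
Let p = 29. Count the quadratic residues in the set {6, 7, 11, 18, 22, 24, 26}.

4

(6/29) = +1 → QR.
(7/29) = +1 → QR.
(11/29) = -1 → non-residue.
(18/29) = -1 → non-residue.
(22/29) = +1 → QR.
(24/29) = +1 → QR.
(26/29) = -1 → non-residue.
Total quadratic residues among the 7: 4.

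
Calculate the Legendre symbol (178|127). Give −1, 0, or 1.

-1

Euler's criterion: (178/127) ≡ 51^63 (mod 127).
51^2 ≡ 61 (mod 127)
51^4 ≡ 38 (mod 127)
51^8 ≡ 47 (mod 127)
51^16 ≡ 50 (mod 127)
51^32 ≡ 87 (mod 127)
51^63 = 51^(32+16+8+4+2+1) ≡ 126 (mod 127).
Result is 126 ≡ −1, so (178/127) = −1.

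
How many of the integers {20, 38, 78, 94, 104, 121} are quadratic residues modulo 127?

4

(20/127) = -1 → non-residue.
(38/127) = +1 → QR.
(78/127) = -1 → non-residue.
(94/127) = +1 → QR.
(104/127) = +1 → QR.
(121/127) = +1 → QR.
Total quadratic residues among the 6: 4.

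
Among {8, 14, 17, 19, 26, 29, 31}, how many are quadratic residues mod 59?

(8/59) = -1 → non-residue.
(14/59) = -1 → non-residue.
(17/59) = +1 → QR.
(19/59) = +1 → QR.
(26/59) = +1 → QR.
(29/59) = +1 → QR.
(31/59) = -1 → non-residue.
Total quadratic residues among the 7: 4.

4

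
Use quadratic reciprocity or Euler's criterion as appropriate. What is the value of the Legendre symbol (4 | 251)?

Pull out 2^2: since 251 ≡ 3 (mod 8), (2/251) = -1, so (2/251)^2 = +1.
Reached (1/251) = 1. Collecting the sign flips along the way, the symbol is +1.

1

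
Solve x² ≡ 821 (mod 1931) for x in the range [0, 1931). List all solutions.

Since 1931 ≡ 3 (mod 4), a square root of 821 is 821^((1931+1)/4) = 821^483 mod 1931.
Repeated squaring: 821^2≡122, 821^4≡1367, 821^8≡1412, 821^16≡952, 821^32≡665, 821^64≡26, 821^128≡676, 821^256≡1260 (mod 1931).
821^483 = 821^(256+128+64+32+2+1) ≡ 1463 (mod 1931).
Check: 1463² = 2140369 ≡ 821 (mod 1931). The two roots are 468 and 1463.

468, 1463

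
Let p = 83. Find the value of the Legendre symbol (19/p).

Euler's criterion: (19/83) ≡ 19^41 (mod 83).
19^2 ≡ 29 (mod 83)
19^4 ≡ 11 (mod 83)
19^8 ≡ 38 (mod 83)
19^16 ≡ 33 (mod 83)
19^32 ≡ 10 (mod 83)
19^41 = 19^(32+8+1) ≡ 82 (mod 83).
Result is 82 ≡ −1, so (19/83) = −1.

-1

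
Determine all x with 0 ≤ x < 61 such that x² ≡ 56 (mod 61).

61 ≡ 1 (mod 4), so we find a root by search.
Trying successive values, 19² = 361 ≡ 56 (mod 61). The other root is 61 − 19 = 42.

19, 42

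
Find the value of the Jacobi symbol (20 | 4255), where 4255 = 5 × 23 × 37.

0

Pull out 2^2: since 4255 ≡ 7 (mod 8), (2/4255) = +1, so (2/4255)^2 = +1.
Reciprocity: 5 ≡ 1 and 4255 ≡ 3 (mod 4), so (5/4255) = +(4255/5).
Reduce top mod 5: now compute (0/5).
Top reduces to 0: gcd > 1, so the symbol is 0.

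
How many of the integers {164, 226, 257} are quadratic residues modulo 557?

(164/557) = -1 → non-residue.
(226/557) = -1 → non-residue.
(257/557) = -1 → non-residue.
Total quadratic residues among the 3: 0.

0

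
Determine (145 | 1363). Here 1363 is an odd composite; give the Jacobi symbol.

0

Reciprocity: 145 ≡ 1 and 1363 ≡ 3 (mod 4), so (145/1363) = +(1363/145).
Reduce top mod 145: now compute (58/145).
Pull out 2: since 145 ≡ 1 (mod 8), (2/145) = +1.
Reciprocity: 29 ≡ 1 and 145 ≡ 1 (mod 4), so (29/145) = +(145/29).
Reduce top mod 29: now compute (0/29).
Top reduces to 0: gcd > 1, so the symbol is 0.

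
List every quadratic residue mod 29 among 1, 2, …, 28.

1 4 5 6 7 9 13 16 20 22 23 24 25 28

Square k = 1,…,14 (k and 29−k give the same square):
1²=1, 2²=4, 3²=9, 4²=16, 5²=25, 6²≡7, 7²≡20, 8²≡6, 9²≡23, 10²≡13, 11²≡5, 12²≡28, 13²≡24, 14²≡22 (mod 29).
So the quadratic residues mod 29 are {1, 4, 5, 6, 7, 9, 13, 16, 20, 22, 23, 24, 25, 28}.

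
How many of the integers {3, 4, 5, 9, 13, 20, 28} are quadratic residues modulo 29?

6

(3/29) = -1 → non-residue.
(4/29) = +1 → QR.
(5/29) = +1 → QR.
(9/29) = +1 → QR.
(13/29) = +1 → QR.
(20/29) = +1 → QR.
(28/29) = +1 → QR.
Total quadratic residues among the 7: 6.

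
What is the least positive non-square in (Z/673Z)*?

(2/673) = +1, so 2 is a residue.
(3/673) = +1, so 3 is a residue.
(4/673) = +1, so 4 is a residue.
(5/673) = −1, so 5 is the smallest positive non-residue mod 673.

5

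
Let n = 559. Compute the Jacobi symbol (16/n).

Pull out 2^4: since 559 ≡ 7 (mod 8), (2/559) = +1, so (2/559)^4 = +1.
Reached (1/559) = 1. Collecting the sign flips along the way, the symbol is +1.

1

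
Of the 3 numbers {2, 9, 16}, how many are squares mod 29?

(2/29) = -1 → non-residue.
(9/29) = +1 → QR.
(16/29) = +1 → QR.
Total quadratic residues among the 3: 2.

2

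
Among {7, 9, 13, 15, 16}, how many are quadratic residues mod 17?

(7/17) = -1 → non-residue.
(9/17) = +1 → QR.
(13/17) = +1 → QR.
(15/17) = +1 → QR.
(16/17) = +1 → QR.
Total quadratic residues among the 5: 4.

4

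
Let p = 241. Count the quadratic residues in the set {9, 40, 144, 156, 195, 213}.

(9/241) = +1 → QR.
(40/241) = +1 → QR.
(144/241) = +1 → QR.
(156/241) = -1 → non-residue.
(195/241) = -1 → non-residue.
(213/241) = -1 → non-residue.
Total quadratic residues among the 6: 3.

3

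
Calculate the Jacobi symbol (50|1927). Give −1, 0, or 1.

Pull out 2: since 1927 ≡ 7 (mod 8), (2/1927) = +1.
Reciprocity: 25 ≡ 1 and 1927 ≡ 3 (mod 4), so (25/1927) = +(1927/25).
Reduce top mod 25: now compute (2/25).
Pull out 2: since 25 ≡ 1 (mod 8), (2/25) = +1.
Reached (1/25) = 1. Collecting the sign flips along the way, the symbol is +1.

1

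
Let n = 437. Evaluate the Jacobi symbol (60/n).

1

Pull out 2^2: since 437 ≡ 5 (mod 8), (2/437) = -1, so (2/437)^2 = +1.
Reciprocity: 15 ≡ 3 and 437 ≡ 1 (mod 4), so (15/437) = +(437/15).
Reduce top mod 15: now compute (2/15).
Pull out 2: since 15 ≡ 7 (mod 8), (2/15) = +1.
Reached (1/15) = 1. Collecting the sign flips along the way, the symbol is +1.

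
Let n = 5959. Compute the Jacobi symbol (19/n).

1

Reciprocity: 19 ≡ 3 and 5959 ≡ 3 (mod 4), so (19/5959) = −(5959/19).
Reduce top mod 19: now compute (12/19).
Pull out 2^2: since 19 ≡ 3 (mod 8), (2/19) = -1, so (2/19)^2 = +1.
Reciprocity: 3 ≡ 3 and 19 ≡ 3 (mod 4), so (3/19) = −(19/3).
Reduce top mod 3: now compute (1/3).
Reached (1/3) = 1. Collecting the sign flips along the way, the symbol is +1.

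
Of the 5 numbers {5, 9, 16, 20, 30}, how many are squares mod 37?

3

(5/37) = -1 → non-residue.
(9/37) = +1 → QR.
(16/37) = +1 → QR.
(20/37) = -1 → non-residue.
(30/37) = +1 → QR.
Total quadratic residues among the 5: 3.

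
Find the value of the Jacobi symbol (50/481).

Pull out 2: since 481 ≡ 1 (mod 8), (2/481) = +1.
Reciprocity: 25 ≡ 1 and 481 ≡ 1 (mod 4), so (25/481) = +(481/25).
Reduce top mod 25: now compute (6/25).
Pull out 2: since 25 ≡ 1 (mod 8), (2/25) = +1.
Reciprocity: 3 ≡ 3 and 25 ≡ 1 (mod 4), so (3/25) = +(25/3).
Reduce top mod 3: now compute (1/3).
Reached (1/3) = 1. Collecting the sign flips along the way, the symbol is +1.

1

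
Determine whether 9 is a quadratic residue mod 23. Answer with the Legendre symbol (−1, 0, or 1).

Euler's criterion: (9/23) ≡ 9^11 (mod 23).
9^2 ≡ 12 (mod 23)
9^4 ≡ 6 (mod 23)
9^8 ≡ 13 (mod 23)
9^11 = 9^(8+2+1) ≡ 1 (mod 23).
Result is 1, so (9/23) = 1.

1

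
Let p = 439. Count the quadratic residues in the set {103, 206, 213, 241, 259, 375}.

2

(103/439) = +1 → QR.
(206/439) = +1 → QR.
(213/439) = -1 → non-residue.
(241/439) = -1 → non-residue.
(259/439) = -1 → non-residue.
(375/439) = -1 → non-residue.
Total quadratic residues among the 6: 2.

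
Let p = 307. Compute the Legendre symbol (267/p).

Euler's criterion: (267/307) ≡ 267^153 (mod 307).
267^2 ≡ 65 (mod 307)
267^4 ≡ 234 (mod 307)
267^8 ≡ 110 (mod 307)
267^16 ≡ 127 (mod 307)
267^32 ≡ 165 (mod 307)
267^64 ≡ 209 (mod 307)
267^128 ≡ 87 (mod 307)
267^153 = 267^(128+16+8+1) ≡ 306 (mod 307).
Result is 306 ≡ −1, so (267/307) = −1.

-1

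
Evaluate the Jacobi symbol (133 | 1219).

-1

Reciprocity: 133 ≡ 1 and 1219 ≡ 3 (mod 4), so (133/1219) = +(1219/133).
Reduce top mod 133: now compute (22/133).
Pull out 2: since 133 ≡ 5 (mod 8), (2/133) = -1.
Reciprocity: 11 ≡ 3 and 133 ≡ 1 (mod 4), so (11/133) = +(133/11).
Reduce top mod 11: now compute (1/11).
Reached (1/11) = 1. Collecting the sign flips along the way, the symbol is -1.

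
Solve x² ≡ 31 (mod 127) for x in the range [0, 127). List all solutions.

44, 83

Since 127 ≡ 3 (mod 4), a square root of 31 is 31^((127+1)/4) = 31^32 mod 127.
Repeated squaring: 31^2≡72, 31^4≡104, 31^8≡21, 31^16≡60, 31^32≡44 (mod 127).
31^32 = 31^(32) ≡ 44 (mod 127).
Check: 44² = 1936 ≡ 31 (mod 127). The two roots are 44 and 83.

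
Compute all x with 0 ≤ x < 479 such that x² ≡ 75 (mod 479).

Since 479 ≡ 3 (mod 4), a square root of 75 is 75^((479+1)/4) = 75^120 mod 479.
Repeated squaring: 75^2≡356, 75^4≡280, 75^8≡323, 75^16≡386, 75^32≡27, 75^64≡250 (mod 479).
75^120 = 75^(64+32+16+8) ≡ 324 (mod 479).
Check: 324² = 104976 ≡ 75 (mod 479). The two roots are 155 and 324.

155, 324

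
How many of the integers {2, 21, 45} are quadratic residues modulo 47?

2

(2/47) = +1 → QR.
(21/47) = +1 → QR.
(45/47) = -1 → non-residue.
Total quadratic residues among the 3: 2.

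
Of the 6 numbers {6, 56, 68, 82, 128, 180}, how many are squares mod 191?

(6/191) = +1 → QR.
(56/191) = -1 → non-residue.
(68/191) = +1 → QR.
(82/191) = -1 → non-residue.
(128/191) = +1 → QR.
(180/191) = +1 → QR.
Total quadratic residues among the 6: 4.

4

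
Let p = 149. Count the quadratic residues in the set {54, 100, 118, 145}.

4

(54/149) = +1 → QR.
(100/149) = +1 → QR.
(118/149) = +1 → QR.
(145/149) = +1 → QR.
Total quadratic residues among the 4: 4.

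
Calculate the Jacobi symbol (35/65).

Reciprocity: 35 ≡ 3 and 65 ≡ 1 (mod 4), so (35/65) = +(65/35).
Reduce top mod 35: now compute (30/35).
Pull out 2: since 35 ≡ 3 (mod 8), (2/35) = -1.
Reciprocity: 15 ≡ 3 and 35 ≡ 3 (mod 4), so (15/35) = −(35/15).
Reduce top mod 15: now compute (5/15).
Reciprocity: 5 ≡ 1 and 15 ≡ 3 (mod 4), so (5/15) = +(15/5).
Reduce top mod 5: now compute (0/5).
Top reduces to 0: gcd > 1, so the symbol is 0.

0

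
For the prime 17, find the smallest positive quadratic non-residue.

3

(2/17) = +1, so 2 is a residue.
(3/17) = −1, so 3 is the smallest positive non-residue mod 17.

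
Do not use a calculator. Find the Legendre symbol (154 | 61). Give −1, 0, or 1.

First reduce: 154 ≡ 32 (mod 61).
Pull out 2^5: since 61 ≡ 5 (mod 8), (2/61) = -1, so (2/61)^5 = -1.
Reached (1/61) = 1. Collecting the sign flips along the way, the symbol is -1.

-1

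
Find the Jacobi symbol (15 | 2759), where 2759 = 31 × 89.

Reciprocity: 15 ≡ 3 and 2759 ≡ 3 (mod 4), so (15/2759) = −(2759/15).
Reduce top mod 15: now compute (14/15).
Pull out 2: since 15 ≡ 7 (mod 8), (2/15) = +1.
Reciprocity: 7 ≡ 3 and 15 ≡ 3 (mod 4), so (7/15) = −(15/7).
Reduce top mod 7: now compute (1/7).
Reached (1/7) = 1. Collecting the sign flips along the way, the symbol is +1.

1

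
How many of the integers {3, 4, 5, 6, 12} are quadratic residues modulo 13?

3

(3/13) = +1 → QR.
(4/13) = +1 → QR.
(5/13) = -1 → non-residue.
(6/13) = -1 → non-residue.
(12/13) = +1 → QR.
Total quadratic residues among the 5: 3.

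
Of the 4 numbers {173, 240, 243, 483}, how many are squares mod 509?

2

(173/509) = +1 → QR.
(240/509) = -1 → non-residue.
(243/509) = -1 → non-residue.
(483/509) = +1 → QR.
Total quadratic residues among the 4: 2.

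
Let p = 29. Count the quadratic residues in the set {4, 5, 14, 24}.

3

(4/29) = +1 → QR.
(5/29) = +1 → QR.
(14/29) = -1 → non-residue.
(24/29) = +1 → QR.
Total quadratic residues among the 4: 3.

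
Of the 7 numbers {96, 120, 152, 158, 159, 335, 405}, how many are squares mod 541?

2

(96/541) = -1 → non-residue.
(120/541) = -1 → non-residue.
(152/541) = -1 → non-residue.
(158/541) = -1 → non-residue.
(159/541) = +1 → QR.
(335/541) = -1 → non-residue.
(405/541) = +1 → QR.
Total quadratic residues among the 7: 2.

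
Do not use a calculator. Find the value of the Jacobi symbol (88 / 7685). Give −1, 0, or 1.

Pull out 2^3: since 7685 ≡ 5 (mod 8), (2/7685) = -1, so (2/7685)^3 = -1.
Reciprocity: 11 ≡ 3 and 7685 ≡ 1 (mod 4), so (11/7685) = +(7685/11).
Reduce top mod 11: now compute (7/11).
Reciprocity: 7 ≡ 3 and 11 ≡ 3 (mod 4), so (7/11) = −(11/7).
Reduce top mod 7: now compute (4/7).
Pull out 2^2: since 7 ≡ 7 (mod 8), (2/7) = +1, so (2/7)^2 = +1.
Reached (1/7) = 1. Collecting the sign flips along the way, the symbol is +1.

1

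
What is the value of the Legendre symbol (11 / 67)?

-1

Reciprocity: 11 ≡ 3 and 67 ≡ 3 (mod 4), so (11/67) = −(67/11).
Reduce top mod 11: now compute (1/11).
Reached (1/11) = 1. Collecting the sign flips along the way, the symbol is -1.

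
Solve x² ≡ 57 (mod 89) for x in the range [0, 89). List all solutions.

18, 71

89 ≡ 1 (mod 4), so we find a root by search.
Trying successive values, 18² = 324 ≡ 57 (mod 89). The other root is 89 − 18 = 71.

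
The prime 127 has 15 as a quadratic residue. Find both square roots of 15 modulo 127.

53, 74

Since 127 ≡ 3 (mod 4), a square root of 15 is 15^((127+1)/4) = 15^32 mod 127.
Repeated squaring: 15^2≡98, 15^4≡79, 15^8≡18, 15^16≡70, 15^32≡74 (mod 127).
15^32 = 15^(32) ≡ 74 (mod 127).
Check: 74² = 5476 ≡ 15 (mod 127). The two roots are 53 and 74.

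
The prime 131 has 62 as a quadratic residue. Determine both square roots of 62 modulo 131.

Since 131 ≡ 3 (mod 4), a square root of 62 is 62^((131+1)/4) = 62^33 mod 131.
Repeated squaring: 62^2≡45, 62^4≡60, 62^8≡63, 62^16≡39, 62^32≡80 (mod 131).
62^33 = 62^(32+1) ≡ 113 (mod 131).
Check: 113² = 12769 ≡ 62 (mod 131). The two roots are 18 and 113.

18, 113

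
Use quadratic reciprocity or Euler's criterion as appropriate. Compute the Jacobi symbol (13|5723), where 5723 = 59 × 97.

1

Reciprocity: 13 ≡ 1 and 5723 ≡ 3 (mod 4), so (13/5723) = +(5723/13).
Reduce top mod 13: now compute (3/13).
Reciprocity: 3 ≡ 3 and 13 ≡ 1 (mod 4), so (3/13) = +(13/3).
Reduce top mod 3: now compute (1/3).
Reached (1/3) = 1. Collecting the sign flips along the way, the symbol is +1.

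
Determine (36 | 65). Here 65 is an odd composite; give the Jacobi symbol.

1

Pull out 2^2: since 65 ≡ 1 (mod 8), (2/65) = +1, so (2/65)^2 = +1.
Reciprocity: 9 ≡ 1 and 65 ≡ 1 (mod 4), so (9/65) = +(65/9).
Reduce top mod 9: now compute (2/9).
Pull out 2: since 9 ≡ 1 (mod 8), (2/9) = +1.
Reached (1/9) = 1. Collecting the sign flips along the way, the symbol is +1.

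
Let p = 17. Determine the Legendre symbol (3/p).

-1

Euler's criterion: (3/17) ≡ 3^8 (mod 17).
3^2 ≡ 9 (mod 17)
3^4 ≡ 13 (mod 17)
3^8 ≡ 16 (mod 17)
3^8 = 3^(8) ≡ 16 (mod 17).
Result is 16 ≡ −1, so (3/17) = −1.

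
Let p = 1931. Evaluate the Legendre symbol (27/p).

1

Reciprocity: 27 ≡ 3 and 1931 ≡ 3 (mod 4), so (27/1931) = −(1931/27).
Reduce top mod 27: now compute (14/27).
Pull out 2: since 27 ≡ 3 (mod 8), (2/27) = -1.
Reciprocity: 7 ≡ 3 and 27 ≡ 3 (mod 4), so (7/27) = −(27/7).
Reduce top mod 7: now compute (6/7).
Pull out 2: since 7 ≡ 7 (mod 8), (2/7) = +1.
Reciprocity: 3 ≡ 3 and 7 ≡ 3 (mod 4), so (3/7) = −(7/3).
Reduce top mod 3: now compute (1/3).
Reached (1/3) = 1. Collecting the sign flips along the way, the symbol is +1.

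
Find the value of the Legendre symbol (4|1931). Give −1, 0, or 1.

Pull out 2^2: since 1931 ≡ 3 (mod 8), (2/1931) = -1, so (2/1931)^2 = +1.
Reached (1/1931) = 1. Collecting the sign flips along the way, the symbol is +1.

1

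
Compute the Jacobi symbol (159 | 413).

Reciprocity: 159 ≡ 3 and 413 ≡ 1 (mod 4), so (159/413) = +(413/159).
Reduce top mod 159: now compute (95/159).
Reciprocity: 95 ≡ 3 and 159 ≡ 3 (mod 4), so (95/159) = −(159/95).
Reduce top mod 95: now compute (64/95).
Pull out 2^6: since 95 ≡ 7 (mod 8), (2/95) = +1, so (2/95)^6 = +1.
Reached (1/95) = 1. Collecting the sign flips along the way, the symbol is -1.

-1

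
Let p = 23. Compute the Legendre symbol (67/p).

-1

First reduce: 67 ≡ 21 (mod 23).
Reciprocity: 21 ≡ 1 and 23 ≡ 3 (mod 4), so (21/23) = +(23/21).
Reduce top mod 21: now compute (2/21).
Pull out 2: since 21 ≡ 5 (mod 8), (2/21) = -1.
Reached (1/21) = 1. Collecting the sign flips along the way, the symbol is -1.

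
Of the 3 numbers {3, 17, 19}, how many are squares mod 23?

1

(3/23) = +1 → QR.
(17/23) = -1 → non-residue.
(19/23) = -1 → non-residue.
Total quadratic residues among the 3: 1.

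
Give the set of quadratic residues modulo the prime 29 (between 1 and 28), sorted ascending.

Square k = 1,…,14 (k and 29−k give the same square):
1²=1, 2²=4, 3²=9, 4²=16, 5²=25, 6²≡7, 7²≡20, 8²≡6, 9²≡23, 10²≡13, 11²≡5, 12²≡28, 13²≡24, 14²≡22 (mod 29).
So the quadratic residues mod 29 are {1, 4, 5, 6, 7, 9, 13, 16, 20, 22, 23, 24, 25, 28}.

1,4,5,6,7,9,13,16,20,22,23,24,25,28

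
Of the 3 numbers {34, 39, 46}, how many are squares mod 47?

1

(34/47) = +1 → QR.
(39/47) = -1 → non-residue.
(46/47) = -1 → non-residue.
Total quadratic residues among the 3: 1.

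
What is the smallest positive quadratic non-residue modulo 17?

(2/17) = +1, so 2 is a residue.
(3/17) = −1, so 3 is the smallest positive non-residue mod 17.

3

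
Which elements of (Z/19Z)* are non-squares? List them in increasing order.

Square k = 1,…,9 (k and 19−k give the same square):
1²=1, 2²=4, 3²=9, 4²=16, 5²≡6, 6²≡17, 7²≡11, 8²≡7, 9²≡5 (mod 19).
The residues are {1, 4, 5, 6, 7, 9, 11, 16, 17}; the non-residues are the remaining 9 nonzero classes.

2,3,8,10,12,13,14,15,18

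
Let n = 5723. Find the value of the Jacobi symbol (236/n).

0

Pull out 2^2: since 5723 ≡ 3 (mod 8), (2/5723) = -1, so (2/5723)^2 = +1.
Reciprocity: 59 ≡ 3 and 5723 ≡ 3 (mod 4), so (59/5723) = −(5723/59).
Reduce top mod 59: now compute (0/59).
Top reduces to 0: gcd > 1, so the symbol is 0.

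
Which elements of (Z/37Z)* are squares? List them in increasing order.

Square k = 1,…,18 (k and 37−k give the same square):
1²=1, 2²=4, 3²=9, 4²=16, 5²=25, 6²=36, 7²≡12, 8²≡27, 9²≡7, 10²≡26, 11²≡10, 12²≡33, 13²≡21, 14²≡11, 15²≡3, 16²≡34, 17²≡30, 18²≡28 (mod 37).
So the quadratic residues mod 37 are {1, 3, 4, 7, 9, 10, 11, 12, 16, 21, 25, 26, 27, 28, 30, 33, 34, 36}.

1 3 4 7 9 10 11 12 16 21 25 26 27 28 30 33 34 36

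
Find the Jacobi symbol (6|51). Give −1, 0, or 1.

Pull out 2: since 51 ≡ 3 (mod 8), (2/51) = -1.
Reciprocity: 3 ≡ 3 and 51 ≡ 3 (mod 4), so (3/51) = −(51/3).
Reduce top mod 3: now compute (0/3).
Top reduces to 0: gcd > 1, so the symbol is 0.

0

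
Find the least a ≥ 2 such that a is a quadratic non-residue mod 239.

(2/239) = +1, so 2 is a residue.
(3/239) = +1, so 3 is a residue.
(4/239) = +1, so 4 is a residue.
(5/239) = +1, so 5 is a residue.
(6/239) = +1, so 6 is a residue.
(7/239) = −1, so 7 is the smallest positive non-residue mod 239.

7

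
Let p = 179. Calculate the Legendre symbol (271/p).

-1

First reduce: 271 ≡ 92 (mod 179).
Pull out 2^2: since 179 ≡ 3 (mod 8), (2/179) = -1, so (2/179)^2 = +1.
Reciprocity: 23 ≡ 3 and 179 ≡ 3 (mod 4), so (23/179) = −(179/23).
Reduce top mod 23: now compute (18/23).
Pull out 2: since 23 ≡ 7 (mod 8), (2/23) = +1.
Reciprocity: 9 ≡ 1 and 23 ≡ 3 (mod 4), so (9/23) = +(23/9).
Reduce top mod 9: now compute (5/9).
Reciprocity: 5 ≡ 1 and 9 ≡ 1 (mod 4), so (5/9) = +(9/5).
Reduce top mod 5: now compute (4/5).
Pull out 2^2: since 5 ≡ 5 (mod 8), (2/5) = -1, so (2/5)^2 = +1.
Reached (1/5) = 1. Collecting the sign flips along the way, the symbol is -1.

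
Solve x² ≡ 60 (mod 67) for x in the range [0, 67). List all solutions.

23, 44

Since 67 ≡ 3 (mod 4), a square root of 60 is 60^((67+1)/4) = 60^17 mod 67.
Repeated squaring: 60^2≡49, 60^4≡56, 60^8≡54, 60^16≡35 (mod 67).
60^17 = 60^(16+1) ≡ 23 (mod 67).
Check: 23² = 529 ≡ 60 (mod 67). The two roots are 23 and 44.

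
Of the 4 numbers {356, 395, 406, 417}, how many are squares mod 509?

3

(356/509) = +1 → QR.
(395/509) = -1 → non-residue.
(406/509) = +1 → QR.
(417/509) = +1 → QR.
Total quadratic residues among the 4: 3.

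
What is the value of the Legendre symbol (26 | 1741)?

Pull out 2: since 1741 ≡ 5 (mod 8), (2/1741) = -1.
Reciprocity: 13 ≡ 1 and 1741 ≡ 1 (mod 4), so (13/1741) = +(1741/13).
Reduce top mod 13: now compute (12/13).
Pull out 2^2: since 13 ≡ 5 (mod 8), (2/13) = -1, so (2/13)^2 = +1.
Reciprocity: 3 ≡ 3 and 13 ≡ 1 (mod 4), so (3/13) = +(13/3).
Reduce top mod 3: now compute (1/3).
Reached (1/3) = 1. Collecting the sign flips along the way, the symbol is -1.

-1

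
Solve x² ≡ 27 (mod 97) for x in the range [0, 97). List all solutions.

97 ≡ 1 (mod 4), so we find a root by search.
Trying successive values, 30² = 900 ≡ 27 (mod 97). The other root is 97 − 30 = 67.

30, 67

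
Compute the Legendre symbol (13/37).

-1

Reciprocity: 13 ≡ 1 and 37 ≡ 1 (mod 4), so (13/37) = +(37/13).
Reduce top mod 13: now compute (11/13).
Reciprocity: 11 ≡ 3 and 13 ≡ 1 (mod 4), so (11/13) = +(13/11).
Reduce top mod 11: now compute (2/11).
Pull out 2: since 11 ≡ 3 (mod 8), (2/11) = -1.
Reached (1/11) = 1. Collecting the sign flips along the way, the symbol is -1.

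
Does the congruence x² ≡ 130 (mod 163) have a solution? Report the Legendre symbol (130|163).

Euler's criterion: (130/163) ≡ 130^81 (mod 163).
130^2 ≡ 111 (mod 163)
130^4 ≡ 96 (mod 163)
130^8 ≡ 88 (mod 163)
130^16 ≡ 83 (mod 163)
130^32 ≡ 43 (mod 163)
130^64 ≡ 56 (mod 163)
130^81 = 130^(64+16+1) ≡ 162 (mod 163).
Result is 162 ≡ −1, so (130/163) = −1.

-1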